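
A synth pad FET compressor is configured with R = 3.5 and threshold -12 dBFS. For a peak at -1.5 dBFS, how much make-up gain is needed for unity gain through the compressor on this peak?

Overshoot 10.5 dB → 10.5/3.5 = 3 dB after compression, so the compressed level is -12 + 3 = -9 dBFS.
Make-up = target − compressed = -1.5 − (-9) = 7.5 dB.

7.5 dB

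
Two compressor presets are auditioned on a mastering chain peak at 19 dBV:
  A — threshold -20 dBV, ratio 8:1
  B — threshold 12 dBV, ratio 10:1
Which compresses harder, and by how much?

A, by 27.825 dB

A: 39 dB over, compressed to 4.875 dB over, so 34.125 dB of GR.
B: 7 dB over, compressed to 0.7 dB over, so 6.3 dB of GR.
A applies 27.825 dB more gain reduction.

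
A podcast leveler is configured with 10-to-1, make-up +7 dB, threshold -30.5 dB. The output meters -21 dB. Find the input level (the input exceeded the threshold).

Before make-up, the level was -21 − 7 = -28 dB.
That's 2.5 dB above the -30.5 dB threshold.
Before 10:1 compression the overshoot was 2.5 × 10 = 25 dB, so input = -30.5 + 25 = -5.5 dB.

-5.5 dB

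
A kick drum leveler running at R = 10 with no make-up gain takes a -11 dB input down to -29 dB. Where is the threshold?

-31 dB

Let T be the threshold. Output overshoot = (input overshoot)/R, so -29 − T = (-11 − T)/10.
10·(-29 − T) = -11 − T → 9·T = -290 − (-11) = -279.
T = -279/9 = -31 dB.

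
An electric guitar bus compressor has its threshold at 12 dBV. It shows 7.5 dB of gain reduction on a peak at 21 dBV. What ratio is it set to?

6:1

Input overshoot = 21 − 12 = 9 dB.
Output overshoot = 9 − 7.5 = 1.5 dB.
Ratio = input overshoot / output overshoot = 9 / 1.5 = 6.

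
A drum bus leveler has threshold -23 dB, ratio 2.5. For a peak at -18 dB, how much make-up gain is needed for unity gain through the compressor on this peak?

Overshoot 5 dB → 5/2.5 = 2 dB after compression, so the compressed level is -23 + 2 = -21 dB.
Make-up = target − compressed = -18 − (-21) = 3 dB.

3 dB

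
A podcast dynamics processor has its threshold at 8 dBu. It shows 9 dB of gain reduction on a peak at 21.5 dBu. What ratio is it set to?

3:1

Input overshoot = 21.5 − 8 = 13.5 dB.
Output overshoot = 13.5 − 9 = 4.5 dB.
Ratio = input overshoot / output overshoot = 13.5 / 4.5 = 3.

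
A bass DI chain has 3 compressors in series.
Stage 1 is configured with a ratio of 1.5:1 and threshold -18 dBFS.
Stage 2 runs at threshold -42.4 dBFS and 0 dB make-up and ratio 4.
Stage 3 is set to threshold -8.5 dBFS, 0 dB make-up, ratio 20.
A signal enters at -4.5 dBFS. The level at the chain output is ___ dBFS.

Stage 1: -4.5 dBFS is 13.5 dB over -18 dBFS; at 1.5:1 that becomes 9 dB over, giving -9 dBFS.
Stage 2: 33.4 dB above -42.4 dBFS, reduced 4:1 to 8.35 dB above → -34.05 dBFS.
Stage 3: below threshold (-34.05 ≤ -8.5); passes unchanged; output -34.05 dBFS.

-34.05 dBFS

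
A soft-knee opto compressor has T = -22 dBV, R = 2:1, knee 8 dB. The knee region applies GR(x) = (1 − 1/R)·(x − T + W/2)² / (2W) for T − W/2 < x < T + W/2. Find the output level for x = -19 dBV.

x − T + W/2 = -19 − (-22) + 4 = 7.
GR = (1 − 1/2) × 7² / 16 = 0.5 × 49 / 16 = 1.53125 dB.
Output = -19 − 1.53125 = -20.53125 dBV.

-20.53125 dBV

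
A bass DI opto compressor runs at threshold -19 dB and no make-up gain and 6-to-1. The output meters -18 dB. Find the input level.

The compressed level sits -18 − (-19) = 1 dB over threshold.
Undo the ratio: input overshoot = 1 × 6 = 6 dB, giving input = -13 dB.

-13 dB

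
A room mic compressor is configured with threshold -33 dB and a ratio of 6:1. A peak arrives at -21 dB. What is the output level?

Overshoot: -21 − (-33) = 12 dB.
6:1 compression reduces that to 12/6 = 2 dB over.
So the level is -33 + 2 = -31 dB.

-31 dB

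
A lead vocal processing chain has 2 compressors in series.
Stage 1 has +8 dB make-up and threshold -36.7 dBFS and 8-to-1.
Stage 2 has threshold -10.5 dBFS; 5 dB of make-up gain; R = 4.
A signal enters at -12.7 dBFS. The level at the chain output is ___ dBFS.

Stage 1: -12.7 dBFS is 24 dB over -36.7 dBFS; at 8:1 that becomes 3 dB over, giving -33.7 dBFS; +8 dB make-up → -25.7 dBFS.
Stage 2: -25.7 dBFS ≤ -10.5 dBFS, so stage 2 doesn't engage; make-up brings it to -20.7 dBFS.

-20.7 dBFS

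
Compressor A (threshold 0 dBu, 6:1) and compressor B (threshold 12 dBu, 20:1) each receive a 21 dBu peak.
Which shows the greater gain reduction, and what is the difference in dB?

A: GR = 21 − 21/6 = 17.5 dB.
B: GR = 9 − 9/20 = 8.55 dB.
Difference: 8.95 dB in favour of A.

A, by 8.95 dB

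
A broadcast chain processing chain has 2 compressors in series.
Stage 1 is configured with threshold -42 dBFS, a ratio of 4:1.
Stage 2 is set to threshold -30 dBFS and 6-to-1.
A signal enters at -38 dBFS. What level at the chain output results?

Stage 1: overshoot 4 dB → 4/4 = 1 dB → -41 dBFS.
Stage 2: below threshold (-41 ≤ -30); passes unchanged; output -41 dBFS.

-41 dBFS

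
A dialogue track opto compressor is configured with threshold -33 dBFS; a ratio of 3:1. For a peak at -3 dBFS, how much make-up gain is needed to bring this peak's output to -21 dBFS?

The peak compresses to -33 + 30/3 = -23 dBFS.
To reach -21 dBFS requires -21 − (-23) = 2 dB of make-up.

2 dB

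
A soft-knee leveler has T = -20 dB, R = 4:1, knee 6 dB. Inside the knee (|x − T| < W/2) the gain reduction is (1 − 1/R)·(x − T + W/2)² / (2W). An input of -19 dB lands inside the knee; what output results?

-20 dB

x − T + W/2 = -19 − (-20) + 3 = 4.
GR = (1 − 1/4) × 4² / 12 = 0.75 × 16 / 12 = 1 dB.
Output = -19 − 1 = -20 dB.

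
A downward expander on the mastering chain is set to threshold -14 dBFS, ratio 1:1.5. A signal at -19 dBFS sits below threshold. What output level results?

-21.5 dBFS

Below threshold, a 1:1.5 expander applies gain = (1.5−1)×(T − x) of attenuation.
(1.5−1) × 5 = 2.5 dB, so output = -19 − 2.5 = -21.5 dBFS.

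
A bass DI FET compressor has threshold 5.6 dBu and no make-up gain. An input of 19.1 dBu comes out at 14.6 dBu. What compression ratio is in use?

1.5:1

Input overshoot = 19.1 − 5.6 = 13.5 dB; output overshoot = 14.6 − 5.6 = 9 dB.
Ratio = 13.5 / 9 = 1.5.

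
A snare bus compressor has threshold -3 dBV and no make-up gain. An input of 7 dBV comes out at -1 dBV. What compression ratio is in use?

Input overshoot = 7 − (-3) = 10 dB; output overshoot = -1 − (-3) = 2 dB.
Ratio = 10 / 2 = 5.

5:1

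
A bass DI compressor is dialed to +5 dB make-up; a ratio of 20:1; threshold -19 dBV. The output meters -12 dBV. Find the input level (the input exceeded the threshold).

21 dBV

Remove make-up: -12 − 5 = -17 dBV.
The compressed level sits -17 − (-19) = 2 dB over threshold.
Input overshoot = R × output overshoot = 40 dB → input = -19 + 40 = 21 dBV.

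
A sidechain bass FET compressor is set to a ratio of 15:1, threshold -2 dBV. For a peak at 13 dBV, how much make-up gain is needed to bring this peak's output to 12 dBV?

Overshoot 15 dB → 15/15 = 1 dB after compression, so the compressed level is -2 + 1 = -1 dBV.
Make-up = target − compressed = 12 − (-1) = 13 dB.

13 dB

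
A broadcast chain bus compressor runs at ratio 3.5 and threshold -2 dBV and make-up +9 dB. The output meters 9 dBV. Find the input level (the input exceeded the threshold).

Before make-up, the level was 9 − 9 = 0 dBV.
That's 2 dB above the -2 dBV threshold.
Undo the ratio: input overshoot = 2 × 3.5 = 7 dB, giving input = 5 dBV.

5 dBV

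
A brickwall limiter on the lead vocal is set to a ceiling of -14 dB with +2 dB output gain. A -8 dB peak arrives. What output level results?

-12 dB

The limiter clamps the peak to its -14 dB ceiling.
Output gain then adds 2 dB: -14 + 2 = -12 dB.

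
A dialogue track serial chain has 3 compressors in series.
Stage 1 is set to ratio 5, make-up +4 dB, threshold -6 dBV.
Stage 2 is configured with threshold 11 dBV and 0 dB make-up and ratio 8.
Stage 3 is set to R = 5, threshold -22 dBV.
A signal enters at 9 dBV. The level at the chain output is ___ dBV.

-17.4 dBV

Stage 1: 15 dB above -6 dBV, reduced 5:1 to 3 dB above → -3 dBV; +4 dB make-up → 1 dBV.
Stage 2: 1 dBV ≤ 11 dBV, so stage 2 doesn't engage; output 1 dBV.
Stage 3: 1 dBV is 23 dB over -22 dBV; at 5:1 that becomes 4.6 dB over, giving -17.4 dBV.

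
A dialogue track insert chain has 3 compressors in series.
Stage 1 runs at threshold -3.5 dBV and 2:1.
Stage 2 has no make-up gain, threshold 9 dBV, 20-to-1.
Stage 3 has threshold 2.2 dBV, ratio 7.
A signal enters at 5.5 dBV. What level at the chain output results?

Stage 1: overshoot 9 dB → 9/2 = 4.5 dB → 1 dBV.
Stage 2: 1 dBV ≤ 9 dBV, so stage 2 doesn't engage; output 1 dBV.
Stage 3: below threshold (1 ≤ 2.2); passes unchanged; output 1 dBV.

1 dBV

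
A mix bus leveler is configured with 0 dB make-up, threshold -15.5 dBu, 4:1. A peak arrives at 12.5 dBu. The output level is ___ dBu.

-8.5 dBu

Overshoot: 12.5 − (-15.5) = 28 dB.
4:1 compression reduces that to 28/4 = 7 dB over.
Output = -15.5 + 7 = -8.5 dBu.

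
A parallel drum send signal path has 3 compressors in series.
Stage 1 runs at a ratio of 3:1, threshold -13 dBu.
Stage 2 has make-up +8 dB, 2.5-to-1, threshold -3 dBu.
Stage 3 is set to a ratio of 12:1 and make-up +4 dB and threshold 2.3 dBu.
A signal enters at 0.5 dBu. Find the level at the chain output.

3.5 dBu

Stage 1: 0.5 dBu is 13.5 dB over -13 dBu; at 3:1 that becomes 4.5 dB over, giving -8.5 dBu.
Stage 2: below threshold (-8.5 ≤ -3); passes unchanged; make-up brings it to -0.5 dBu.
Stage 3: -0.5 dBu ≤ 2.3 dBu, so stage 3 doesn't engage; make-up brings it to 3.5 dBu.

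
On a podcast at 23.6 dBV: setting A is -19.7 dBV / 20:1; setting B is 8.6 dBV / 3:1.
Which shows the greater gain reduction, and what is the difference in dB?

A, by 31.135 dB

A: 43.3 dB over, compressed to 2.165 dB over, so 41.135 dB of GR.
B: 15 dB over, compressed to 5 dB over, so 10 dB of GR.
Difference: 31.135 dB in favour of A.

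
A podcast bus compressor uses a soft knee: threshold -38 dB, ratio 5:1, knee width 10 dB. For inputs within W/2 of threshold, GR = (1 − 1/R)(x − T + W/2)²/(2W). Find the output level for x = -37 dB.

-38.44 dB

x − T + W/2 = -37 − (-38) + 5 = 6.
GR = (1 − 1/5) × 6² / 20 = 0.8 × 36 / 20 = 1.44 dB.
Output = -37 − 1.44 = -38.44 dB.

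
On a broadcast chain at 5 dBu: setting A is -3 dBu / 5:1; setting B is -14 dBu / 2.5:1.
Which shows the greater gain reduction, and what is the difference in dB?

A: 8 dB over, compressed to 1.6 dB over, so 6.4 dB of GR.
B: 19 dB over, compressed to 7.6 dB over, so 11.4 dB of GR.
B applies 5 dB more gain reduction.

B, by 5 dB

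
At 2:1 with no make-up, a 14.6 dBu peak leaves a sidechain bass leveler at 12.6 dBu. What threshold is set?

10.6 dBu

Input is 4 dB above T (since output overshoot × R = input overshoot: (12.6 − T)·2 = 14.6 − T gives T = 10.6 dBu).
Check: 10.6 + (14.6 − 10.6)/2 = 10.6 + 2 = 12.6 dBu. ✓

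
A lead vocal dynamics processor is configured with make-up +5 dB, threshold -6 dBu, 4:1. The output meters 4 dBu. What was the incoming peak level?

Remove make-up: 4 − 5 = -1 dBu.
The compressed level sits -1 − (-6) = 5 dB over threshold.
Input overshoot = R × output overshoot = 20 dB → input = -6 + 20 = 14 dBu.

14 dBu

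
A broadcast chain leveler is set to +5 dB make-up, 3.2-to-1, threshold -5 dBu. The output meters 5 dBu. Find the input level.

11 dBu

Before make-up, the level was 5 − 5 = 0 dBu.
Post-compression overshoot = 0 − (-5) = 5 dB.
Undo the ratio: input overshoot = 5 × 3.2 = 16 dB, giving input = 11 dBu.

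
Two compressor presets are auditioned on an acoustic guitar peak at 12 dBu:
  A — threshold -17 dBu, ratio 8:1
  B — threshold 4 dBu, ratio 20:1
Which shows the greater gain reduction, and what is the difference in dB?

A, by 17.775 dB

A: GR = 29 − 29/8 = 25.375 dB.
B: GR = 8 − 8/20 = 7.6 dB.
Difference: 17.775 dB in favour of A.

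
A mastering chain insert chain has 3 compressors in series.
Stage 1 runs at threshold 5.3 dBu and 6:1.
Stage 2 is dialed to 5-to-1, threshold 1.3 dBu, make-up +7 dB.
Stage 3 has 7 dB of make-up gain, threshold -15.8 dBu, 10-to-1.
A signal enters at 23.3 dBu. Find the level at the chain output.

-6.25 dBu

Stage 1: 23.3 dBu is 18 dB over 5.3 dBu; at 6:1 that becomes 3 dB over, giving 8.3 dBu.
Stage 2: overshoot 7 dB → 7/5 = 1.4 dB → 2.7 dBu; +7 dB make-up → 9.7 dBu.
Stage 3: 9.7 dBu is 25.5 dB over -15.8 dBu; at 10:1 that becomes 2.55 dB over, giving -13.25 dBu; +7 dB make-up → -6.25 dBu.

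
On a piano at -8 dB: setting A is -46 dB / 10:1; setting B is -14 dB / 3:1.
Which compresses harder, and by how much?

A: GR = 38 − 38/10 = 34.2 dB.
B: GR = 6 − 6/3 = 4 dB.
A applies 30.2 dB more gain reduction.

A, by 30.2 dB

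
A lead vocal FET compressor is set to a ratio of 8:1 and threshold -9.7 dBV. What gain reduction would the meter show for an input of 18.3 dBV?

24.5 dB

Overshoot = 18.3 − (-9.7) = 28 dB.
After 8:1 compression the overshoot becomes 28/8 = 3.5 dB.
Gain reduction = 28 − 3.5 = 24.5 dB.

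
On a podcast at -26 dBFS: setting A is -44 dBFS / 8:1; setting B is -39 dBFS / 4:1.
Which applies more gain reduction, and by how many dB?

A, by 6 dB

A: 18 dB over, compressed to 2.25 dB over, so 15.75 dB of GR.
B: 13 dB over, compressed to 3.25 dB over, so 9.75 dB of GR.
A applies 6 dB more gain reduction.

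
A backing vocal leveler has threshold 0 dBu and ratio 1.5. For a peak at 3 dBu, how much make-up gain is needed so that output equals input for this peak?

Without make-up, output = threshold + overshoot/1.5 = 0 + 2 = 2 dBu.
Gap to target: 1 dB.

1 dB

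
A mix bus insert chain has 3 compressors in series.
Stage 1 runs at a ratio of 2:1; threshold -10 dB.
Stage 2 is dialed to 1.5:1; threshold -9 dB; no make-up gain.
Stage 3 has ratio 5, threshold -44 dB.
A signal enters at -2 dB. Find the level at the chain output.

Stage 1: overshoot 8 dB → 8/2 = 4 dB → -6 dB.
Stage 2: 3 dB above -9 dB, reduced 1.5:1 to 2 dB above → -7 dB.
Stage 3: overshoot 37 dB → 37/5 = 7.4 dB → -36.6 dB.

-36.6 dB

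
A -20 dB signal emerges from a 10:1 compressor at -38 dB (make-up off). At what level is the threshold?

-40 dB

Input is 20 dB above T (since output overshoot × R = input overshoot: (-38 − T)·10 = -20 − T gives T = -40 dB).
Check: -40 + (-20 − (-40))/10 = -40 + 2 = -38 dB. ✓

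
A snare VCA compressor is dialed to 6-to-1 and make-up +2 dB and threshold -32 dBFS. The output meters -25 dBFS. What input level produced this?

Remove make-up: -25 − 2 = -27 dBFS.
The compressed level sits -27 − (-32) = 5 dB over threshold.
Before 6:1 compression the overshoot was 5 × 6 = 30 dB, so input = -32 + 30 = -2 dBFS.

-2 dBFS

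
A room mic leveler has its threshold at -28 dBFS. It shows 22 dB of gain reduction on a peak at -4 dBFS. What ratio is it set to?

12:1

Input overshoot = -4 − (-28) = 24 dB.
Output overshoot = 24 − 22 = 2 dB.
Ratio = input overshoot / output overshoot = 24 / 2 = 12.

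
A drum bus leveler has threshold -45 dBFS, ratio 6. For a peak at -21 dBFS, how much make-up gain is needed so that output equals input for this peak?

The peak compresses to -45 + 24/6 = -41 dBFS.
To reach -21 dBFS requires -21 − (-41) = 20 dB of make-up.

20 dB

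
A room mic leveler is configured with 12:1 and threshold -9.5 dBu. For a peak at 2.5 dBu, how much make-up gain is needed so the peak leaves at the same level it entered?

11 dB

Overshoot 12 dB → 12/12 = 1 dB after compression, so the compressed level is -9.5 + 1 = -8.5 dBu.
Make-up = target − compressed = 2.5 − (-8.5) = 11 dB.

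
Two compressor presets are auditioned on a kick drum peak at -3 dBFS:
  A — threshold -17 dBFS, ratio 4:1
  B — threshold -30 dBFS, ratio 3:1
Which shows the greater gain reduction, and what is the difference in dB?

A: overshoot 14 dB → output overshoot 3.5 dB → GR 10.5 dB.
B: overshoot 27 dB → output overshoot 9 dB → GR 18 dB.
B reduces 7.5 dB more.

B, by 7.5 dB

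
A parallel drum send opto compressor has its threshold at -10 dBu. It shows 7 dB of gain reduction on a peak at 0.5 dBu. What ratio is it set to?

3:1

Input overshoot = 0.5 − (-10) = 10.5 dB.
Output overshoot = 10.5 − 7 = 3.5 dB.
Ratio = input overshoot / output overshoot = 10.5 / 3.5 = 3.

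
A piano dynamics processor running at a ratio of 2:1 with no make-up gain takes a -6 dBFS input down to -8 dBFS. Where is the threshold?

-10 dBFS

Input is 4 dB above T (since output overshoot × R = input overshoot: (-8 − T)·2 = -6 − T gives T = -10 dBFS).
Check: -10 + (-6 − (-10))/2 = -10 + 2 = -8 dBFS. ✓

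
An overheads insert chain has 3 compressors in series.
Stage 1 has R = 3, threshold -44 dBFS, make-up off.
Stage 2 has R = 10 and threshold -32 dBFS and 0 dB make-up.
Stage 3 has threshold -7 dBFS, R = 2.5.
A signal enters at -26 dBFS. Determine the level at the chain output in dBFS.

Stage 1: -26 dBFS is 18 dB over -44 dBFS; at 3:1 that becomes 6 dB over, giving -38 dBFS.
Stage 2: -38 dBFS ≤ -32 dBFS, so stage 2 doesn't engage; output -38 dBFS.
Stage 3: -38 dBFS ≤ -7 dBFS, so stage 3 doesn't engage; output -38 dBFS.

-38 dBFS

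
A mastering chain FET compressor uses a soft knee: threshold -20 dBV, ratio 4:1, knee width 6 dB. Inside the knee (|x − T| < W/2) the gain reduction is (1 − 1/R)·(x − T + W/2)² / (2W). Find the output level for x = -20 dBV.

x − T + W/2 = -20 − (-20) + 3 = 3.
GR = (1 − 1/4) × 3² / 12 = 0.75 × 9 / 12 = 0.5625 dB.
Output = -20 − 0.5625 = -20.5625 dBV.

-20.5625 dBV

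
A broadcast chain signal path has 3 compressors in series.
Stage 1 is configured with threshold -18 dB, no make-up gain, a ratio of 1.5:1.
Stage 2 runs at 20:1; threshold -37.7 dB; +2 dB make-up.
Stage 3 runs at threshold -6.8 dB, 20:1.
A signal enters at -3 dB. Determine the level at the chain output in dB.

-34.215 dB

Stage 1: -3 dB is 15 dB over -18 dB; at 1.5:1 that becomes 10 dB over, giving -8 dB.
Stage 2: 29.7 dB above -37.7 dB, reduced 20:1 to 1.485 dB above → -36.215 dB; +2 dB make-up → -34.215 dB.
Stage 3: -34.215 dB is at or below the -6.8 dB threshold — no compression; output -34.215 dB.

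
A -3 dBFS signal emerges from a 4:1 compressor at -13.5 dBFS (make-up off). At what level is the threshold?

-17 dBFS

Input is 14 dB above T (since output overshoot × R = input overshoot: (-13.5 − T)·4 = -3 − T gives T = -17 dBFS).
Check: -17 + (-3 − (-17))/4 = -17 + 3.5 = -13.5 dBFS. ✓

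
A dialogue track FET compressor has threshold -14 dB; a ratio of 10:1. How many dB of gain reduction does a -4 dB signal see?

9 dB

The signal is 10 dB above threshold.
At 10:1, output sits 10/10 = 1 dB above threshold.
So the signal is attenuated by 10 − 1 = 9 dB.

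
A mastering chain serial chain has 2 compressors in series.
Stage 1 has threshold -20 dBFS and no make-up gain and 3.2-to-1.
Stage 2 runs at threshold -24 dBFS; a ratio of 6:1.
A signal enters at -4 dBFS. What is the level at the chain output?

Stage 1: -4 dBFS is 16 dB over -20 dBFS; at 3.2:1 that becomes 5 dB over, giving -15 dBFS.
Stage 2: 9 dB above -24 dBFS, reduced 6:1 to 1.5 dB above → -22.5 dBFS.

-22.5 dBFS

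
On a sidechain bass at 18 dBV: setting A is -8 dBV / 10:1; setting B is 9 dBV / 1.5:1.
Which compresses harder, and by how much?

A: overshoot 26 dB → output overshoot 2.6 dB → GR 23.4 dB.
B: overshoot 9 dB → output overshoot 6 dB → GR 3 dB.
A applies 20.4 dB more gain reduction.

A, by 20.4 dB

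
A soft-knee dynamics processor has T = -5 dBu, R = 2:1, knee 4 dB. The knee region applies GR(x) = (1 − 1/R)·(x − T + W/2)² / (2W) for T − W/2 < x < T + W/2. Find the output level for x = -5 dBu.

x − T + W/2 = -5 − (-5) + 2 = 2.
GR = (1 − 1/2) × 2² / 8 = 0.5 × 4 / 8 = 0.25 dB.
Output = -5 − 0.25 = -5.25 dBu.

-5.25 dBu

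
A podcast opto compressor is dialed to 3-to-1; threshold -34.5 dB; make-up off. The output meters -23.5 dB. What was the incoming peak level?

-1.5 dB

The compressed level sits -23.5 − (-34.5) = 11 dB over threshold.
Undo the ratio: input overshoot = 11 × 3 = 33 dB, giving input = -1.5 dB.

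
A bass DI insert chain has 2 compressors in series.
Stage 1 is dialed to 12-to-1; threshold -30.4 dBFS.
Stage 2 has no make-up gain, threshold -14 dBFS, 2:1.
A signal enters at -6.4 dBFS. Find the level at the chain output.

Stage 1: 24 dB above -30.4 dBFS, reduced 12:1 to 2 dB above → -28.4 dBFS.
Stage 2: -28.4 dBFS ≤ -14 dBFS, so stage 2 doesn't engage; output -28.4 dBFS.

-28.4 dBFS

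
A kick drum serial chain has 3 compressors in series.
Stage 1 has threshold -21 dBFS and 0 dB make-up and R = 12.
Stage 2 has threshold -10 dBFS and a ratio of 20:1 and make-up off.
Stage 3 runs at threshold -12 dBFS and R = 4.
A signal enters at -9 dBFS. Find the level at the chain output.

Stage 1: -9 dBFS is 12 dB over -21 dBFS; at 12:1 that becomes 1 dB over, giving -20 dBFS.
Stage 2: -20 dBFS ≤ -10 dBFS, so stage 2 doesn't engage; output -20 dBFS.
Stage 3: below threshold (-20 ≤ -12); passes unchanged; output -20 dBFS.

-20 dBFS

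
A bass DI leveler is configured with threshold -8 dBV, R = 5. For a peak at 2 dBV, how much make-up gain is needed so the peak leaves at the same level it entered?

The peak compresses to -8 + 10/5 = -6 dBV.
To reach 2 dBV requires 2 − (-6) = 8 dB of make-up.

8 dB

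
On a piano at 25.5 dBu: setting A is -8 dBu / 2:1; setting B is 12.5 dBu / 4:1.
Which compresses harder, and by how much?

A, by 7 dB

A: 33.5 dB over, compressed to 16.75 dB over, so 16.75 dB of GR.
B: 13 dB over, compressed to 3.25 dB over, so 9.75 dB of GR.
A applies 7 dB more gain reduction.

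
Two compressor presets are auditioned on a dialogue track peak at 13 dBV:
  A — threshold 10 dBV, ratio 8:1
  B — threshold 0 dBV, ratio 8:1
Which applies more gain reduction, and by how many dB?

A: 3 dB over, compressed to 0.375 dB over, so 2.625 dB of GR.
B: 13 dB over, compressed to 1.625 dB over, so 11.375 dB of GR.
B applies 8.75 dB more gain reduction.

B, by 8.75 dB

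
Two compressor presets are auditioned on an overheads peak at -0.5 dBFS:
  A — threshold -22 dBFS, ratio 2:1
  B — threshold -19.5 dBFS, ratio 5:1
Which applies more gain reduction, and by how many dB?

B, by 4.45 dB

A: GR = 21.5 − 21.5/2 = 10.75 dB.
B: GR = 19 − 19/5 = 15.2 dB.
B reduces 4.45 dB more.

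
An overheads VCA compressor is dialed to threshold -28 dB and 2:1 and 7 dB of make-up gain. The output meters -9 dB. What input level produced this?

Stripping the +7 dB make-up gives -16 dB at the gain stage.
The compressed level sits -16 − (-28) = 12 dB over threshold.
Input overshoot = R × output overshoot = 24 dB → input = -28 + 24 = -4 dB.

-4 dB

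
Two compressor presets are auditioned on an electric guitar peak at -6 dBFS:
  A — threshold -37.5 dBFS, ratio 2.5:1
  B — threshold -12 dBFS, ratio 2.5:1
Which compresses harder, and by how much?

A, by 15.3 dB

A: overshoot 31.5 dB → output overshoot 12.6 dB → GR 18.9 dB.
B: overshoot 6 dB → output overshoot 2.4 dB → GR 3.6 dB.
A applies 15.3 dB more gain reduction.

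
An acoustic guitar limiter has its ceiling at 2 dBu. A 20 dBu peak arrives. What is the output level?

The limiter clamps the peak to its 2 dBu ceiling.

2 dBu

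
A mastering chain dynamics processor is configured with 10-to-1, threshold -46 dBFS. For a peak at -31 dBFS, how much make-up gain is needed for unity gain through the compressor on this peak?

13.5 dB

Without make-up, output = threshold + overshoot/10 = -46 + 1.5 = -44.5 dBFS.
Gap to target: 13.5 dB.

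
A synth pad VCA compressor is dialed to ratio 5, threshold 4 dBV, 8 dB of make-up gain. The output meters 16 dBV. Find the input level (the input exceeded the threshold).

Stripping the +8 dB make-up gives 8 dBV at the gain stage.
Post-compression overshoot = 8 − 4 = 4 dB.
Undo the ratio: input overshoot = 4 × 5 = 20 dB, giving input = 24 dBV.

24 dBV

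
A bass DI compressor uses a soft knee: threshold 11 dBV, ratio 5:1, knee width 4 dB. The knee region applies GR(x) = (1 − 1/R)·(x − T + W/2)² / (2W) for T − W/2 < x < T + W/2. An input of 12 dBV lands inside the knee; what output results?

11.1 dBV

x − T + W/2 = 12 − 11 + 2 = 3.
GR = (1 − 1/5) × 3² / 8 = 0.8 × 9 / 8 = 0.9 dB.
Output = 12 − 0.9 = 11.1 dBV.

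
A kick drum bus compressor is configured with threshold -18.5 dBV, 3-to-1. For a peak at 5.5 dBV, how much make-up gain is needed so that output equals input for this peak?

Without make-up, output = threshold + overshoot/3 = -18.5 + 8 = -10.5 dBV.
Gap to target: 16 dB.

16 dB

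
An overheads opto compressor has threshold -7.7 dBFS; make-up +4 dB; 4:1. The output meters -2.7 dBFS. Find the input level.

-3.7 dBFS

Stripping the +4 dB make-up gives -6.7 dBFS at the gain stage.
That's 1 dB above the -7.7 dBFS threshold.
Input overshoot = R × output overshoot = 4 dB → input = -7.7 + 4 = -3.7 dBFS.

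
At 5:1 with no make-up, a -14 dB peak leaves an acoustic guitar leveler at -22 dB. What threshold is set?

-24 dB

Gain reduction = -14 − (-22) = 8 dB; output overshoot = GR / (R − 1) = 8 / 4 = 2 dB.
Threshold = output − output overshoot = -22 − 2 = -24 dB.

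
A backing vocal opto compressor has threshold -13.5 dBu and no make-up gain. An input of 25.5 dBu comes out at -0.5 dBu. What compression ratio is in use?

3:1

Input overshoot = 25.5 − (-13.5) = 39 dB; output overshoot = -0.5 − (-13.5) = 13 dB.
Ratio = 39 / 13 = 3.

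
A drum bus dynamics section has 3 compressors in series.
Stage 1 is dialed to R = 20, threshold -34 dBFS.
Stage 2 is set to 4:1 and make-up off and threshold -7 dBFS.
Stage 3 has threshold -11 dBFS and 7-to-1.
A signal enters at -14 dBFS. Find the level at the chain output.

Stage 1: -14 dBFS is 20 dB over -34 dBFS; at 20:1 that becomes 1 dB over, giving -33 dBFS.
Stage 2: -33 dBFS ≤ -7 dBFS, so stage 2 doesn't engage; output -33 dBFS.
Stage 3: -33 dBFS ≤ -11 dBFS, so stage 3 doesn't engage; output -33 dBFS.

-33 dBFS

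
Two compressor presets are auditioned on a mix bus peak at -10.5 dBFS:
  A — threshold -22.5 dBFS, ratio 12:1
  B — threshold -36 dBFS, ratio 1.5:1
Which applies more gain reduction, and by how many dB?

A, by 2.5 dB

A: 12 dB over, compressed to 1 dB over, so 11 dB of GR.
B: 25.5 dB over, compressed to 17 dB over, so 8.5 dB of GR.
Difference: 2.5 dB in favour of A.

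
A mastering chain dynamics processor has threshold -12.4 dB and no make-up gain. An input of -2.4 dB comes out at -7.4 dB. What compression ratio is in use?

Input overshoot = -2.4 − (-12.4) = 10 dB; output overshoot = -7.4 − (-12.4) = 5 dB.
Ratio = 10 / 5 = 2.

2:1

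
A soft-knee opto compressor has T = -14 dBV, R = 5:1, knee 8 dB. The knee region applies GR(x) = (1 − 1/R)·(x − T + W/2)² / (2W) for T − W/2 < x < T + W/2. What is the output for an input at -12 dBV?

x − T + W/2 = -12 − (-14) + 4 = 6.
GR = (1 − 1/5) × 6² / 16 = 0.8 × 36 / 16 = 1.8 dB.
Output = -12 − 1.8 = -13.8 dBV.

-13.8 dBV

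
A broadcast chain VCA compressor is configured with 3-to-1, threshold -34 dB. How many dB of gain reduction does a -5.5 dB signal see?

-5.5 dB exceeds the threshold by 28.5 dB.
At 3:1, output sits 28.5/3 = 9.5 dB above threshold.
Gain reduction = 28.5 − 9.5 = 19 dB.

19 dB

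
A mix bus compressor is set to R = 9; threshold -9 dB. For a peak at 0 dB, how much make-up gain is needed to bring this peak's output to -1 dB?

Without make-up, output = threshold + overshoot/9 = -9 + 1 = -8 dB.
Gap to target: 7 dB.

7 dB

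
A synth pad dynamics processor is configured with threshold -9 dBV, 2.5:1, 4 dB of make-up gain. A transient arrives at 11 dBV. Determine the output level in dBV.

3 dBV

The input is 20 dB above the -9 dBV threshold.
At 2.5:1 the overshoot is divided by 2.5, leaving 8 dB above threshold.
That puts the output at -1 dBV; make-up adds 4 dB, giving 3 dBV.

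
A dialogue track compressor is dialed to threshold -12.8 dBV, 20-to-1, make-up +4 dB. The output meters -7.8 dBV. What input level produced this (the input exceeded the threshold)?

Remove make-up: -7.8 − 4 = -11.8 dBV.
The compressed level sits -11.8 − (-12.8) = 1 dB over threshold.
Input overshoot = R × output overshoot = 20 dB → input = -12.8 + 20 = 7.2 dBV.

7.2 dBV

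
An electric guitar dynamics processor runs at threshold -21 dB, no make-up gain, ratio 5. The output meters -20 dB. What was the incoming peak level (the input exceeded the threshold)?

That's 1 dB above the -21 dB threshold.
Undo the ratio: input overshoot = 1 × 5 = 5 dB, giving input = -16 dB.

-16 dB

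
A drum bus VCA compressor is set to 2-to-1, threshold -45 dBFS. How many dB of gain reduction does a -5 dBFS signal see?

The signal is 40 dB above threshold.
A 2:1 ratio leaves 20 dB of that excess.
So the signal is attenuated by 40 − 20 = 20 dB.

20 dB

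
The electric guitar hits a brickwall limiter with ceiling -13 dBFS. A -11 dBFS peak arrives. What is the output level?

-13 dBFS

A brickwall limiter is an ∞:1 compressor: any input above the ceiling is clamped to -13 dBFS.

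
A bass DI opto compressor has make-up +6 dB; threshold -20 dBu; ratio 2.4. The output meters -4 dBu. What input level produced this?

Before make-up, the level was -4 − 6 = -10 dBu.
That's 10 dB above the -20 dBu threshold.
Before 2.4:1 compression the overshoot was 10 × 2.4 = 24 dB, so input = -20 + 24 = 4 dBu.

4 dBu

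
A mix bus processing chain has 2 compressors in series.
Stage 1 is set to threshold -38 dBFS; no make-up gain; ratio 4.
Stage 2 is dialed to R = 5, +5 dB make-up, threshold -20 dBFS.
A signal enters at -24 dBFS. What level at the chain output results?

Stage 1: overshoot 14 dB → 14/4 = 3.5 dB → -34.5 dBFS.
Stage 2: -34.5 dBFS ≤ -20 dBFS, so stage 2 doesn't engage; make-up brings it to -29.5 dBFS.

-29.5 dBFS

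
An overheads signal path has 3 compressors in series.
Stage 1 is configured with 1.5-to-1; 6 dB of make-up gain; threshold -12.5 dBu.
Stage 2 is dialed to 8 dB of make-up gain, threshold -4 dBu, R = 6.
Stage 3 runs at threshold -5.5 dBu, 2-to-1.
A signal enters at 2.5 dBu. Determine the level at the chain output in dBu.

Stage 1: 2.5 dBu is 15 dB over -12.5 dBu; at 1.5:1 that becomes 10 dB over, giving -2.5 dBu; +6 dB make-up → 3.5 dBu.
Stage 2: overshoot 7.5 dB → 7.5/6 = 1.25 dB → -2.75 dBu; +8 dB make-up → 5.25 dBu.
Stage 3: overshoot 10.75 dB → 10.75/2 = 5.375 dB → -0.125 dBu.

-0.125 dBu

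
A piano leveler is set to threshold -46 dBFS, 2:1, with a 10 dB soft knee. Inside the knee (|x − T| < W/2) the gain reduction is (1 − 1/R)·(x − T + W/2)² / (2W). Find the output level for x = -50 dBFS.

-50.025 dBFS

x − T + W/2 = -50 − (-46) + 5 = 1.
GR = (1 − 1/2) × 1² / 20 = 0.5 × 1 / 20 = 0.025 dB.
Output = -50 − 0.025 = -50.025 dBFS.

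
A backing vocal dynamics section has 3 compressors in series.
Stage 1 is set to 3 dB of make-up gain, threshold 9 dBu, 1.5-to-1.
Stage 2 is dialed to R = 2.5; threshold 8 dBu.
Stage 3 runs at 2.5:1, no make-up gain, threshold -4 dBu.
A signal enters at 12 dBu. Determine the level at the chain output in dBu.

1.76 dBu

Stage 1: overshoot 3 dB → 3/1.5 = 2 dB → 11 dBu; +3 dB make-up → 14 dBu.
Stage 2: 6 dB above 8 dBu, reduced 2.5:1 to 2.4 dB above → 10.4 dBu.
Stage 3: 10.4 dBu is 14.4 dB over -4 dBu; at 2.5:1 that becomes 5.76 dB over, giving 1.76 dBu.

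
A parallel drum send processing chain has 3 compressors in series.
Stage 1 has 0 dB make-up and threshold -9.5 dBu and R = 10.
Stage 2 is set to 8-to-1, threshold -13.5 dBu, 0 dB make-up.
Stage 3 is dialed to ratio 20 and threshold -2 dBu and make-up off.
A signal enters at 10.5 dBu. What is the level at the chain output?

-12.75 dBu

Stage 1: 10.5 dBu is 20 dB over -9.5 dBu; at 10:1 that becomes 2 dB over, giving -7.5 dBu.
Stage 2: -7.5 dBu is 6 dB over -13.5 dBu; at 8:1 that becomes 0.75 dB over, giving -12.75 dBu.
Stage 3: below threshold (-12.75 ≤ -2); passes unchanged; output -12.75 dBu.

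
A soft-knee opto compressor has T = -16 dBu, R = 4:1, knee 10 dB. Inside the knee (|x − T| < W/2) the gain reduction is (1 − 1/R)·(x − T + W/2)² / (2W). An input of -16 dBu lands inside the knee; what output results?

-16.9375 dBu

x − T + W/2 = -16 − (-16) + 5 = 5.
GR = (1 − 1/4) × 5² / 20 = 0.75 × 25 / 20 = 0.9375 dB.
Output = -16 − 0.9375 = -16.9375 dBu.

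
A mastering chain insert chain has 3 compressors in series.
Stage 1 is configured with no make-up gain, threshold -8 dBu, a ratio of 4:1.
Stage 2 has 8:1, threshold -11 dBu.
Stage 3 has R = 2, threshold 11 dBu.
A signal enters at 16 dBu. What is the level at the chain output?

Stage 1: 24 dB above -8 dBu, reduced 4:1 to 6 dB above → -2 dBu.
Stage 2: overshoot 9 dB → 9/8 = 1.125 dB → -9.875 dBu.
Stage 3: -9.875 dBu ≤ 11 dBu, so stage 3 doesn't engage; output -9.875 dBu.

-9.875 dBu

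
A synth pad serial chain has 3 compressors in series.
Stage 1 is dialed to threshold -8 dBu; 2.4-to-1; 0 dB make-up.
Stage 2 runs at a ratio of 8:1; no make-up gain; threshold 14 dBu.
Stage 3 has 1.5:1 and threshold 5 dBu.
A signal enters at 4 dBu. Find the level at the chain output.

Stage 1: 4 dBu is 12 dB over -8 dBu; at 2.4:1 that becomes 5 dB over, giving -3 dBu.
Stage 2: -3 dBu is at or below the 14 dBu threshold — no compression; output -3 dBu.
Stage 3: -3 dBu ≤ 5 dBu, so stage 3 doesn't engage; output -3 dBu.

-3 dBu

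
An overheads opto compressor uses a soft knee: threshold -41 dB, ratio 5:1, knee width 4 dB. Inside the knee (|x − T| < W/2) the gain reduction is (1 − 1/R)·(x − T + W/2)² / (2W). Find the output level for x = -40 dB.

-40.9 dB

x − T + W/2 = -40 − (-41) + 2 = 3.
GR = (1 − 1/5) × 3² / 8 = 0.8 × 9 / 8 = 0.9 dB.
Output = -40 − 0.9 = -40.9 dB.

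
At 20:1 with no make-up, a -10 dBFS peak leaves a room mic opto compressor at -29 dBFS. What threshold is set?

-30 dBFS

Input is 20 dB above T (since output overshoot × R = input overshoot: (-29 − T)·20 = -10 − T gives T = -30 dBFS).
Check: -30 + (-10 − (-30))/20 = -30 + 1 = -29 dBFS. ✓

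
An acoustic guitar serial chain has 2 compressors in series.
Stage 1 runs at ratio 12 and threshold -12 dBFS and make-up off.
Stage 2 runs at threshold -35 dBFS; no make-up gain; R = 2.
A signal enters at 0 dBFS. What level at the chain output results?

-23 dBFS

Stage 1: 0 dBFS is 12 dB over -12 dBFS; at 12:1 that becomes 1 dB over, giving -11 dBFS.
Stage 2: 24 dB above -35 dBFS, reduced 2:1 to 12 dB above → -23 dBFS.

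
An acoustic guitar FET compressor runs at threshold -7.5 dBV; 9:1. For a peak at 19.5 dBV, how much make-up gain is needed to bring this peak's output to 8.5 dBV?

Without make-up, output = threshold + overshoot/9 = -7.5 + 3 = -4.5 dBV.
Gap to target: 13 dB.

13 dB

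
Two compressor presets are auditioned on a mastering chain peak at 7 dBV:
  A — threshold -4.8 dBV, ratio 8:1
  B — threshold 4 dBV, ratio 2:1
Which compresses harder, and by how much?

A, by 8.825 dB

A: GR = 11.8 − 11.8/8 = 10.325 dB.
B: GR = 3 − 3/2 = 1.5 dB.
Difference: 8.825 dB in favour of A.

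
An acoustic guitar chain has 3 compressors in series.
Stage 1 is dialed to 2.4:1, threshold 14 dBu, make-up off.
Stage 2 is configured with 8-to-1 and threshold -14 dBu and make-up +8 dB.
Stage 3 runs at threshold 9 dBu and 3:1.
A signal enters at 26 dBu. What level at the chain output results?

-1.875 dBu

Stage 1: 12 dB above 14 dBu, reduced 2.4:1 to 5 dB above → 19 dBu.
Stage 2: 19 dBu is 33 dB over -14 dBu; at 8:1 that becomes 4.125 dB over, giving -9.875 dBu; +8 dB make-up → -1.875 dBu.
Stage 3: -1.875 dBu ≤ 9 dBu, so stage 3 doesn't engage; output -1.875 dBu.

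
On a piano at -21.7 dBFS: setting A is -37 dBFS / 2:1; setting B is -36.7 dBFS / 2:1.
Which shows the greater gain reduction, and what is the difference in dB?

A, by 0.15 dB

A: GR = 15.3 − 15.3/2 = 7.65 dB.
B: GR = 15 − 15/2 = 7.5 dB.
Difference: 0.15 dB in favour of A.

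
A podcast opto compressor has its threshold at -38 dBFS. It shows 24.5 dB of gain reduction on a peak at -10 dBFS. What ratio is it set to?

8:1

Input overshoot = -10 − (-38) = 28 dB.
Output overshoot = 28 − 24.5 = 3.5 dB.
Ratio = input overshoot / output overshoot = 28 / 3.5 = 8.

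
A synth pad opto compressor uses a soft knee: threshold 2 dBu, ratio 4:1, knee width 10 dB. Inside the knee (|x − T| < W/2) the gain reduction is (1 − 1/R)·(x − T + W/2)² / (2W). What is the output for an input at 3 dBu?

x − T + W/2 = 3 − 2 + 5 = 6.
GR = (1 − 1/4) × 6² / 20 = 0.75 × 36 / 20 = 1.35 dB.
Output = 3 − 1.35 = 1.65 dBu.

1.65 dBu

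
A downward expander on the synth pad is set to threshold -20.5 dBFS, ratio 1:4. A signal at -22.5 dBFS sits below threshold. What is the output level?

-28.5 dBFS

Undershoot = (-20.5) − (-22.5) = 2 dB.
At 1:4, that expands to 8 dB under threshold.
Output = -20.5 − 8 = -28.5 dBFS.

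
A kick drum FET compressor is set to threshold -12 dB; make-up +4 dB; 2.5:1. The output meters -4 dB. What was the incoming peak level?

Remove make-up: -4 − 4 = -8 dB.
Post-compression overshoot = -8 − (-12) = 4 dB.
Input overshoot = R × output overshoot = 10 dB → input = -12 + 10 = -2 dB.

-2 dB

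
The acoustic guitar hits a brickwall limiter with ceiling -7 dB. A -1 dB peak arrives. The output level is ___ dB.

At ∞:1, everything above -7 dB is held at the ceiling.

-7 dB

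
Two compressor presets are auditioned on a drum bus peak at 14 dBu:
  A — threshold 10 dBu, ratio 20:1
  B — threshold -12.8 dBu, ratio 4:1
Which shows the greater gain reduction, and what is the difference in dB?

A: 4 dB over, compressed to 0.2 dB over, so 3.8 dB of GR.
B: 26.8 dB over, compressed to 6.7 dB over, so 20.1 dB of GR.
B applies 16.3 dB more gain reduction.

B, by 16.3 dB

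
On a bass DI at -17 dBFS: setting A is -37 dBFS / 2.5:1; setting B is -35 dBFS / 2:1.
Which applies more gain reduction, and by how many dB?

A, by 3 dB

A: GR = 20 − 20/2.5 = 12 dB.
B: GR = 18 − 18/2 = 9 dB.
A applies 3 dB more gain reduction.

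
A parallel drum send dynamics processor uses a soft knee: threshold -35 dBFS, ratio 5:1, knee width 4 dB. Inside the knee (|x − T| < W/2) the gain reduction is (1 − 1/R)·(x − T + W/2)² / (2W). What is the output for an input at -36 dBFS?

x − T + W/2 = -36 − (-35) + 2 = 1.
GR = (1 − 1/5) × 1² / 8 = 0.8 × 1 / 8 = 0.1 dB.
Output = -36 − 0.1 = -36.1 dBFS.

-36.1 dBFS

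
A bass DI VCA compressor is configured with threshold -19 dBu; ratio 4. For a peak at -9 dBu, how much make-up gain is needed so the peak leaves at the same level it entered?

Without make-up, output = threshold + overshoot/4 = -19 + 2.5 = -16.5 dBu.
Gap to target: 7.5 dB.

7.5 dB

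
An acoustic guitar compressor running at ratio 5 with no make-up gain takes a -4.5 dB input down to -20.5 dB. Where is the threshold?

-24.5 dB

Input is 20 dB above T (since output overshoot × R = input overshoot: (-20.5 − T)·5 = -4.5 − T gives T = -24.5 dB).
Check: -24.5 + (-4.5 − (-24.5))/5 = -24.5 + 4 = -20.5 dB. ✓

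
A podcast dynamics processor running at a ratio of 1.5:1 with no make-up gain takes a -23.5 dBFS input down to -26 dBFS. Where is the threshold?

-31 dBFS

Let T be the threshold. Output overshoot = (input overshoot)/R, so -26 − T = (-23.5 − T)/1.5.
1.5·(-26 − T) = -23.5 − T → 0.5·T = -39 − (-23.5) = -15.5.
T = -15.5/0.5 = -31 dBFS.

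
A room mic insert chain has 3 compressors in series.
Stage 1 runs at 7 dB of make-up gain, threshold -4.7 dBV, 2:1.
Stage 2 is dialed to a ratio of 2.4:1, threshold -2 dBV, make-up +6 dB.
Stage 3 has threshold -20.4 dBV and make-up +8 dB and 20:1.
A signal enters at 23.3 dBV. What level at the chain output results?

Stage 1: overshoot 28 dB → 28/2 = 14 dB → 9.3 dBV; +7 dB make-up → 16.3 dBV.
Stage 2: overshoot 18.3 dB → 18.3/2.4 = 7.625 dB → 5.625 dBV; +6 dB make-up → 11.625 dBV.
Stage 3: overshoot 32.025 dB → 32.025/20 = 1.60125 dB → -18.79875 dBV; +8 dB make-up → -10.79875 dBV.

-10.79875 dBV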